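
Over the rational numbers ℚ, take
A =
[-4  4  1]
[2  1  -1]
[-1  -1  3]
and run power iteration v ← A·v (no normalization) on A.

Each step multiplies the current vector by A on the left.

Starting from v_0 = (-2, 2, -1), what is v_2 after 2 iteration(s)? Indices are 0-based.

v_2 = (-67, 32, -23)

v_0 = (-2, 2, -1).
v_1 = A·v_0 = (15, -1, -3).
v_2 = A·v_1 = (-67, 32, -23).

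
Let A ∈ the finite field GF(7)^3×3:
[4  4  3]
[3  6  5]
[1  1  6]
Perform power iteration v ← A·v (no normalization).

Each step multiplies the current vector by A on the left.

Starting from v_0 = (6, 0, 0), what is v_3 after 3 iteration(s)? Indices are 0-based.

v_3 = (5, 3, 3)

v_0 = (6, 0, 0).
v_1 = A·v_0 = (3, 4, 6).
v_2 = A·v_1 = (4, 0, 1).
v_3 = A·v_2 = (5, 3, 3).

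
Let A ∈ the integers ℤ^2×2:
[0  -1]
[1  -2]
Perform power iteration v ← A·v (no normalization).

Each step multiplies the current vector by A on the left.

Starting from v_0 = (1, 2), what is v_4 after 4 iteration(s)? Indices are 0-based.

v_4 = (5, 6)

v_0 = (1, 2).
v_1 = A·v_0 = (-2, -3).
v_2 = A·v_1 = (3, 4).
v_3 = A·v_2 = (-4, -5).
v_4 = A·v_3 = (5, 6).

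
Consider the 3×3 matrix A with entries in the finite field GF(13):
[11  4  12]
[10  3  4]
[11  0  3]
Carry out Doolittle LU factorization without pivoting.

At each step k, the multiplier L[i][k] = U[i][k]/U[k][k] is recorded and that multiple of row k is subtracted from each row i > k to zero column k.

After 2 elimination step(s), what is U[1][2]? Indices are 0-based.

U[1][2] = 12

[col 0] pivot 11
  R1 -= 8*R0 → (0, 10, 12)  (L[1][0] := 8)
  R2 -= 1*R0 → (0, 9, 4)  (L[2][0] := 1)
[col 1] pivot 10
  R2 -= 10*R1 → (0, 0, 1)  (L[2][1] := 10)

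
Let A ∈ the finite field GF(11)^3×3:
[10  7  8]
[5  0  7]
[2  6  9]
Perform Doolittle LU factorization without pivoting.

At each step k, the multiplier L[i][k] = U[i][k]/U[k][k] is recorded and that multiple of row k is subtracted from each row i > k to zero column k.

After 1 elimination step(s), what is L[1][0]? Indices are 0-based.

[col 0] pivot 10
  R1 -= 6*R0 → (0, 2, 3)  (L[1][0] := 6)
  R2 -= 9*R0 → (0, 9, 3)  (L[2][0] := 9)

L[1][0] = 6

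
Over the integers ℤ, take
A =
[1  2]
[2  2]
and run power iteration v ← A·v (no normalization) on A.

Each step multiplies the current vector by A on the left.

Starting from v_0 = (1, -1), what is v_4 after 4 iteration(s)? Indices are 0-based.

v_0 = (1, -1).
v_1 = A·v_0 = (-1, 0).
v_2 = A·v_1 = (-1, -2).
v_3 = A·v_2 = (-5, -6).
v_4 = A·v_3 = (-17, -22).

v_4 = (-17, -22)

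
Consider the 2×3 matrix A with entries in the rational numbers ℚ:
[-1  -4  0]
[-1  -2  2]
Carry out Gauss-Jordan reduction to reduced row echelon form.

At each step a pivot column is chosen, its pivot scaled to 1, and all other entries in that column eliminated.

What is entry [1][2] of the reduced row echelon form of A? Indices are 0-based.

step 1: normalize row 0 (÷-1) = (1, 4, 0)
  row 1: subtract -1×row0 = (0, 2, 2)
step 2: normalize row 1 (÷2) = (0, 1, 1)
  row 0: subtract 4×row1 = (1, 0, -4)

M[1][2] = 1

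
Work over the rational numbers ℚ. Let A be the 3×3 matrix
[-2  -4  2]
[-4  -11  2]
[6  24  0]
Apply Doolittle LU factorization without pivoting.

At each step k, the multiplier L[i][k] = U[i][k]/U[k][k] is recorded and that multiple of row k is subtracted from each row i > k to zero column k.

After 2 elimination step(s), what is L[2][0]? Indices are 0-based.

L[2][0] = -3

[col 0] pivot -2
  R1 -= 2*R0 → (0, -3, -2)  (L[1][0] := 2)
  R2 -= -3*R0 → (0, 12, 6)  (L[2][0] := -3)
[col 1] pivot -3
  R2 -= -4*R1 → (0, 0, -2)  (L[2][1] := -4)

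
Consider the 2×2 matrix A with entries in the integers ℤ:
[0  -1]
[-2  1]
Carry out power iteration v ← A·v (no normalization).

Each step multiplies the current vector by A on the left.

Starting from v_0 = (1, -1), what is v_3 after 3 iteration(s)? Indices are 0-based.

v_0 = (1, -1).
v_1 = A·v_0 = (1, -3).
v_2 = A·v_1 = (3, -5).
v_3 = A·v_2 = (5, -11).

v_3 = (5, -11)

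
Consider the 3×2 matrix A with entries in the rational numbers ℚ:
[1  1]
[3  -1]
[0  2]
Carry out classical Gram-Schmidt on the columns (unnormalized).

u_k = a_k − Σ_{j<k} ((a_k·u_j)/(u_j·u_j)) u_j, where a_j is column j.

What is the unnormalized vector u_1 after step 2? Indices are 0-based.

Step 1: u_0 = a_0 = (1, 3, 0).
Step 2: u_1 = a_1 − (-1/5)·u_0 = (6/5, -2/5, 2).

u_1 = (6/5, -2/5, 2)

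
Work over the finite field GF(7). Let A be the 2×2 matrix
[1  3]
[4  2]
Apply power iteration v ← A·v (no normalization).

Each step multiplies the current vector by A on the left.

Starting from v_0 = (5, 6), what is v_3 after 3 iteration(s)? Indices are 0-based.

v_0 = (5, 6).
v_1 = A·v_0 = (2, 4).
v_2 = A·v_1 = (0, 2).
v_3 = A·v_2 = (6, 4).

v_3 = (6, 4)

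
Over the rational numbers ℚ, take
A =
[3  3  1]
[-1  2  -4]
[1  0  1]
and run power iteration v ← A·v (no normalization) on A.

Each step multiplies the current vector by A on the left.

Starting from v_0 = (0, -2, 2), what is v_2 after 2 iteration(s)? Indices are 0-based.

v_0 = (0, -2, 2).
v_1 = A·v_0 = (-4, -12, 2).
v_2 = A·v_1 = (-46, -28, -2).

v_2 = (-46, -28, -2)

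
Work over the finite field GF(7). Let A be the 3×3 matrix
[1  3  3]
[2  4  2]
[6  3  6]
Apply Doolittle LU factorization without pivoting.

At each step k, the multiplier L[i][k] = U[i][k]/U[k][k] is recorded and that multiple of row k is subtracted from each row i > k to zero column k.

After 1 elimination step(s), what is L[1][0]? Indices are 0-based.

k=0: U[0][0]=1
  eliminate (1,0): mult=2, new row 1: (0, 5, 3); set L[1][0]=2
  eliminate (2,0): mult=6, new row 2: (0, 6, 2); set L[2][0]=6

L[1][0] = 2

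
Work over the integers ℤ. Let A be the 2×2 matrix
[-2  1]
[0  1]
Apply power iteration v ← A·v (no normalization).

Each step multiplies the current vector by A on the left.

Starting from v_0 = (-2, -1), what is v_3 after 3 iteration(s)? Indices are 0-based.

v_0 = (-2, -1).
v_1 = A·v_0 = (3, -1).
v_2 = A·v_1 = (-7, -1).
v_3 = A·v_2 = (13, -1).

v_3 = (13, -1)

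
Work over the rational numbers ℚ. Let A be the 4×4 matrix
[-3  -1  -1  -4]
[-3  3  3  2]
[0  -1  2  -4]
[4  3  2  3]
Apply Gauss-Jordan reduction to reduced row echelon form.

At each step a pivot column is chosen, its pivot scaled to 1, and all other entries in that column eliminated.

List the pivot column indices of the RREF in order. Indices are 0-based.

pivot columns: 0, 1, 2, 3

[1] R0 /= -3  ⇒  (1, 1/3, 1/3, 4/3)
     R1 -= -3·R0  ⇒  (0, 4, 4, 6)
     R3 -= 4·R0  ⇒  (0, 5/3, 2/3, -7/3)
[2] R1 /= 4  ⇒  (0, 1, 1, 3/2)
     R0 -= 1/3·R1  ⇒  (1, 0, 0, 5/6)
     R2 -= -1·R1  ⇒  (0, 0, 3, -5/2)
     R3 -= 5/3·R1  ⇒  (0, 0, -1, -29/6)
[3] R2 /= 3  ⇒  (0, 0, 1, -5/6)
     R1 -= 1·R2  ⇒  (0, 1, 0, 7/3)
     R3 -= -1·R2  ⇒  (0, 0, 0, -17/3)
[4] R3 /= -17/3  ⇒  (0, 0, 0, 1)
     R0 -= 5/6·R3  ⇒  (1, 0, 0, 0)
     R1 -= 7/3·R3  ⇒  (0, 1, 0, 0)
     R2 -= -5/6·R3  ⇒  (0, 0, 1, 0)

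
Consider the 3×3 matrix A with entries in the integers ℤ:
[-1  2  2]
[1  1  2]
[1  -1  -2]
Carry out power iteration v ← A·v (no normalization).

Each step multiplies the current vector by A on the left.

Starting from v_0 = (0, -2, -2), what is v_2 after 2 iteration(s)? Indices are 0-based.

v_0 = (0, -2, -2).
v_1 = A·v_0 = (-8, -6, 6).
v_2 = A·v_1 = (8, -2, -14).

v_2 = (8, -2, -14)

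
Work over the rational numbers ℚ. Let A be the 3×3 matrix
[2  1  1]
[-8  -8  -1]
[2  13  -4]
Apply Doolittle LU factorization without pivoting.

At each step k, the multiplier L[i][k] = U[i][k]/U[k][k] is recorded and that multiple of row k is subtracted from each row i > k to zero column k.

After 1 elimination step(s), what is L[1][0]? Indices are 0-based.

Step 1: pivot at (0,0) is 2.
  row1 ← row1 − (-4)·row0  ⇒  L[1][0]=-4, U row1=(0, -4, 3)
  row2 ← row2 − (1)·row0  ⇒  L[2][0]=1, U row2=(0, 12, -5)

L[1][0] = -4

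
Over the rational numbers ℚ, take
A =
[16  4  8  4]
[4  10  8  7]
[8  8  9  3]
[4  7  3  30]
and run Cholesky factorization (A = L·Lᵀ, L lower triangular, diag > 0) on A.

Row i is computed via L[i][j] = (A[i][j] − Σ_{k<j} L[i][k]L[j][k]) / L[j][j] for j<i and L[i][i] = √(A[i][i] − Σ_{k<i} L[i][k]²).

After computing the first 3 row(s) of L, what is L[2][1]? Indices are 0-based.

Step 1: L[0][0] = √(16) = 4.
  L[1][0] = (4) / L[0][0] = 1.
Step 2: L[1][1] = √(9) = 3.
  L[2][0] = (8) / L[0][0] = 2.
  L[2][1] = (6) / L[1][1] = 2.
Step 3: L[2][2] = √(1) = 1.

L[2][1] = 2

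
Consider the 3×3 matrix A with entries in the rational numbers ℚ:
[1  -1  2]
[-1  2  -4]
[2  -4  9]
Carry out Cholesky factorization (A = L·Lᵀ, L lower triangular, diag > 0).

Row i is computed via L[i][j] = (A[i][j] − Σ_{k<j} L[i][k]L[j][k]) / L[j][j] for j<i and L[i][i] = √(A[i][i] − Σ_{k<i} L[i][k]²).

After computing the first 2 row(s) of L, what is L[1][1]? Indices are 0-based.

Step 1: L[0][0] = √(1) = 1.
  L[1][0] = (-1) / L[0][0] = -1.
Step 2: L[1][1] = √(1) = 1.

L[1][1] = 1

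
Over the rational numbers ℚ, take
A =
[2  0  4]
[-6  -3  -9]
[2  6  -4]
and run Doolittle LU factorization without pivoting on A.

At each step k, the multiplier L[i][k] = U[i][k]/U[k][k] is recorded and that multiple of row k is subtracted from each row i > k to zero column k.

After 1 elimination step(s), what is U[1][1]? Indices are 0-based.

U[1][1] = -3

[col 0] pivot 2
  R1 -= -3*R0 → (0, -3, 3)  (L[1][0] := -3)
  R2 -= 1*R0 → (0, 6, -8)  (L[2][0] := 1)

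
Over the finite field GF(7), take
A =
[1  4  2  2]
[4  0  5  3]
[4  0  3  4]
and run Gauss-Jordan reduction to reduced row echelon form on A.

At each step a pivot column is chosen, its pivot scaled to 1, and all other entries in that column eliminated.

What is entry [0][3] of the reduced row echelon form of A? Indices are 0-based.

[1] R0 /= 1  ⇒  (1, 4, 2, 2)
     R1 -= 4·R0  ⇒  (0, 5, 4, 2)
     R2 -= 4·R0  ⇒  (0, 5, 2, 3)
[2] R1 /= 5  ⇒  (0, 1, 5, 6)
     R0 -= 4·R1  ⇒  (1, 0, 3, 6)
     R2 -= 5·R1  ⇒  (0, 0, 5, 1)
[3] R2 /= 5  ⇒  (0, 0, 1, 3)
     R0 -= 3·R2  ⇒  (1, 0, 0, 4)
     R1 -= 5·R2  ⇒  (0, 1, 0, 5)

M[0][3] = 4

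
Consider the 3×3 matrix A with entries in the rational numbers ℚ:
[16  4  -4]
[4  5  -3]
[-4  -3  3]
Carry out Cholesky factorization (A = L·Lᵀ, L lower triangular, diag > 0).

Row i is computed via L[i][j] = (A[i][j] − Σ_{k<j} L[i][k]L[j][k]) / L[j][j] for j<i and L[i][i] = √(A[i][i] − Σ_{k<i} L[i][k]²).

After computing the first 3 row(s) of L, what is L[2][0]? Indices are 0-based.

L[2][0] = -1

Step 1: L[0][0] = √(16) = 4.
  L[1][0] = (4) / L[0][0] = 1.
Step 2: L[1][1] = √(4) = 2.
  L[2][0] = (-4) / L[0][0] = -1.
  L[2][1] = (-2) / L[1][1] = -1.
Step 3: L[2][2] = √(1) = 1.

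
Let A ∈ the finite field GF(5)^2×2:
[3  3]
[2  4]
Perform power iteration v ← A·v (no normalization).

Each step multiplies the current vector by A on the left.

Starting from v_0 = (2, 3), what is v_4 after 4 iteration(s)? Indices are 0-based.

v_0 = (2, 3).
v_1 = A·v_0 = (0, 1).
v_2 = A·v_1 = (3, 4).
v_3 = A·v_2 = (1, 2).
v_4 = A·v_3 = (4, 0).

v_4 = (4, 0)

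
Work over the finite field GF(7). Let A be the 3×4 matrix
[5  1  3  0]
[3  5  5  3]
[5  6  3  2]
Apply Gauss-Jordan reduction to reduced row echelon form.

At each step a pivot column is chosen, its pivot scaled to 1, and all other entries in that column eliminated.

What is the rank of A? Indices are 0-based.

rank = 3

[1] R0 /= 5  ⇒  (1, 3, 2, 0)
     R1 -= 3·R0  ⇒  (0, 3, 6, 3)
     R2 -= 5·R0  ⇒  (0, 5, 0, 2)
[2] R1 /= 3  ⇒  (0, 1, 2, 1)
     R0 -= 3·R1  ⇒  (1, 0, 3, 4)
     R2 -= 5·R1  ⇒  (0, 0, 4, 4)
[3] R2 /= 4  ⇒  (0, 0, 1, 1)
     R0 -= 3·R2  ⇒  (1, 0, 0, 1)
     R1 -= 2·R2  ⇒  (0, 1, 0, 6)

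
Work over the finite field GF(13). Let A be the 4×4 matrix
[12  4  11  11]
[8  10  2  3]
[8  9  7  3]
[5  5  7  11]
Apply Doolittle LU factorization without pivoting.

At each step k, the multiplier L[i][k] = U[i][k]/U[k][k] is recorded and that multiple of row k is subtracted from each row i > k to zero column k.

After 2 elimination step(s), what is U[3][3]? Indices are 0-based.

[col 0] pivot 12
  R1 -= 5*R0 → (0, 3, 12, 0)  (L[1][0] := 5)
  R2 -= 5*R0 → (0, 2, 4, 0)  (L[2][0] := 5)
  R3 -= 8*R0 → (0, 12, 10, 1)  (L[3][0] := 8)
[col 1] pivot 3
  R2 -= 5*R1 → (0, 0, 9, 0)  (L[2][1] := 5)
  R3 -= 4*R1 → (0, 0, 1, 1)  (L[3][1] := 4)

U[3][3] = 1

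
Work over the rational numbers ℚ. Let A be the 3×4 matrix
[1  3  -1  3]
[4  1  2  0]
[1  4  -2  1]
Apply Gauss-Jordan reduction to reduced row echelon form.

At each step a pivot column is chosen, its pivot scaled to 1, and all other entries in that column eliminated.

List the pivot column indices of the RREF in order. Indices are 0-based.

step 1: normalize row 0 (÷1) = (1, 3, -1, 3)
  row 1: subtract 4×row0 = (0, -11, 6, -12)
  row 2: subtract 1×row0 = (0, 1, -1, -2)
step 2: normalize row 1 (÷-11) = (0, 1, -6/11, 12/11)
  row 0: subtract 3×row1 = (1, 0, 7/11, -3/11)
  row 2: subtract 1×row1 = (0, 0, -5/11, -34/11)
step 3: normalize row 2 (÷-5/11) = (0, 0, 1, 34/5)
  row 0: subtract 7/11×row2 = (1, 0, 0, -23/5)
  row 1: subtract -6/11×row2 = (0, 1, 0, 24/5)

pivot columns: 0, 1, 2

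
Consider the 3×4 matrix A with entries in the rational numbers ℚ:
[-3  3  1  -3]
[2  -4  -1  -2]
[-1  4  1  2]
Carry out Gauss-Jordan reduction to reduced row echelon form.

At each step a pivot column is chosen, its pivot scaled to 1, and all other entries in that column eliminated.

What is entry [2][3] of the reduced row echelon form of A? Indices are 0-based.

pivot(0,0)=-3: scale R0 → (1, -1, -1/3, 1)
  clear (1,0): R1 −= (2)R0 → (0, -2, -1/3, -4)
  clear (2,0): R2 −= (-1)R0 → (0, 3, 2/3, 3)
pivot(1,1)=-2: scale R1 → (0, 1, 1/6, 2)
  clear (0,1): R0 −= (-1)R1 → (1, 0, -1/6, 3)
  clear (2,1): R2 −= (3)R1 → (0, 0, 1/6, -3)
pivot(2,2)=1/6: scale R2 → (0, 0, 1, -18)
  clear (0,2): R0 −= (-1/6)R2 → (1, 0, 0, 0)
  clear (1,2): R1 −= (1/6)R2 → (0, 1, 0, 5)

M[2][3] = -18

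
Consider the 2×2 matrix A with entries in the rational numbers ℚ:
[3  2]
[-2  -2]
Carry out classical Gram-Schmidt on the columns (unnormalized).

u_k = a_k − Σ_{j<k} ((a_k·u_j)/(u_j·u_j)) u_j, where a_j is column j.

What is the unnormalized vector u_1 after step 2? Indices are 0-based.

Step 1: u_0 = a_0 = (3, -2).
Step 2: u_1 = a_1 − (10/13)·u_0 = (-4/13, -6/13).

u_1 = (-4/13, -6/13)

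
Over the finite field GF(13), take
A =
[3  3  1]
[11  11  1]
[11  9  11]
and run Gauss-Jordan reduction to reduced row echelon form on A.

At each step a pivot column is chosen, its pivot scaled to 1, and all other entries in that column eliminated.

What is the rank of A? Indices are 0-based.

[1] R0 /= 3  ⇒  (1, 1, 9)
     R1 -= 11·R0  ⇒  (0, 0, 6)
     R2 -= 11·R0  ⇒  (0, 11, 3)
[2] R1 <-> R2
[2] R1 /= 11  ⇒  (0, 1, 5)
     R0 -= 1·R1  ⇒  (1, 0, 4)
[3] R2 /= 6  ⇒  (0, 0, 1)
     R0 -= 4·R2  ⇒  (1, 0, 0)
     R1 -= 5·R2  ⇒  (0, 1, 0)

rank = 3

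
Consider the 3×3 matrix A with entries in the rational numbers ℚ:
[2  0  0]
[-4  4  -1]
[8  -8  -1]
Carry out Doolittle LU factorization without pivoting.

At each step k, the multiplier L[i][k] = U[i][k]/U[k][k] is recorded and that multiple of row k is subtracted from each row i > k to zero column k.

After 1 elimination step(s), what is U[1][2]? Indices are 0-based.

k=0: U[0][0]=2
  eliminate (1,0): mult=-2, new row 1: (0, 4, -1); set L[1][0]=-2
  eliminate (2,0): mult=4, new row 2: (0, -8, -1); set L[2][0]=4

U[1][2] = -1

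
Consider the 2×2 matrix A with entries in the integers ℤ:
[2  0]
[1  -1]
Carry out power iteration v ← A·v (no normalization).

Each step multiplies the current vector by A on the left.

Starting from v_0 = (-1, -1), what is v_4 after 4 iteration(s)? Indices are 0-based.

v_0 = (-1, -1).
v_1 = A·v_0 = (-2, 0).
v_2 = A·v_1 = (-4, -2).
v_3 = A·v_2 = (-8, -2).
v_4 = A·v_3 = (-16, -6).

v_4 = (-16, -6)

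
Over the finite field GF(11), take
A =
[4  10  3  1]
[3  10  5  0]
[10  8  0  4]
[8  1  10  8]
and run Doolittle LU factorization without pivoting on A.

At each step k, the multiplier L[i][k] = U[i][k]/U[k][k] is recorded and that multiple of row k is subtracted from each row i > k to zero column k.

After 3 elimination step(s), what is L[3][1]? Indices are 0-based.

L[3][1] = 10

Step 1: pivot at (0,0) is 4.
  row1 ← row1 − (9)·row0  ⇒  L[1][0]=9, U row1=(0, 8, 0, 2)
  row2 ← row2 − (8)·row0  ⇒  L[2][0]=8, U row2=(0, 5, 9, 7)
  row3 ← row3 − (2)·row0  ⇒  L[3][0]=2, U row3=(0, 3, 4, 6)
Step 2: pivot at (1,1) is 8.
  row2 ← row2 − (2)·row1  ⇒  L[2][1]=2, U row2=(0, 0, 9, 3)
  row3 ← row3 − (10)·row1  ⇒  L[3][1]=10, U row3=(0, 0, 4, 8)
Step 3: pivot at (2,2) is 9.
  row3 ← row3 − (9)·row2  ⇒  L[3][2]=9, U row3=(0, 0, 0, 3)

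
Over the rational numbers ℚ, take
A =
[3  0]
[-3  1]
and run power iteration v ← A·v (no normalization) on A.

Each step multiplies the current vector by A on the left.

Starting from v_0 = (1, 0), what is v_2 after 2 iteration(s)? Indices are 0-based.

v_0 = (1, 0).
v_1 = A·v_0 = (3, -3).
v_2 = A·v_1 = (9, -12).

v_2 = (9, -12)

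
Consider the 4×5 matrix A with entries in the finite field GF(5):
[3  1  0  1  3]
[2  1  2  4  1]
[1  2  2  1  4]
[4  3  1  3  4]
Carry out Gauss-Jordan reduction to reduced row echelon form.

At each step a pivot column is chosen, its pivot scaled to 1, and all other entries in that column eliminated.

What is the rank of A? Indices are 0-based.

rank = 4

step 1: normalize row 0 (÷3) = (1, 2, 0, 2, 1)
  row 1: subtract 2×row0 = (0, 2, 2, 0, 4)
  row 2: subtract 1×row0 = (0, 0, 2, 4, 3)
  row 3: subtract 4×row0 = (0, 0, 1, 0, 0)
step 2: normalize row 1 (÷2) = (0, 1, 1, 0, 2)
  row 0: subtract 2×row1 = (1, 0, 3, 2, 2)
step 3: normalize row 2 (÷2) = (0, 0, 1, 2, 4)
  row 0: subtract 3×row2 = (1, 0, 0, 1, 0)
  row 1: subtract 1×row2 = (0, 1, 0, 3, 3)
  row 3: subtract 1×row2 = (0, 0, 0, 3, 1)
step 4: normalize row 3 (÷3) = (0, 0, 0, 1, 2)
  row 0: subtract 1×row3 = (1, 0, 0, 0, 3)
  row 1: subtract 3×row3 = (0, 1, 0, 0, 2)
  row 2: subtract 2×row3 = (0, 0, 1, 0, 0)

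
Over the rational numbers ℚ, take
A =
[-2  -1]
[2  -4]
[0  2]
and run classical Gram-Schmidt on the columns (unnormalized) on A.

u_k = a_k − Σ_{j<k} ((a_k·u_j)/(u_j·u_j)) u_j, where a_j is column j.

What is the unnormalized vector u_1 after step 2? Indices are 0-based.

u_1 = (-5/2, -5/2, 2)

Step 1: u_0 = a_0 = (-2, 2, 0).
Step 2: u_1 = a_1 − (-3/4)·u_0 = (-5/2, -5/2, 2).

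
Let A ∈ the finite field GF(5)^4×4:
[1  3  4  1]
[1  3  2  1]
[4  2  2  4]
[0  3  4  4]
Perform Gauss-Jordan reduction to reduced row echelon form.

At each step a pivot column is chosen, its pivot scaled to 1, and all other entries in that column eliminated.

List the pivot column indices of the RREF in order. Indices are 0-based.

pivot(0,0)=1: scale R0 → (1, 3, 4, 1)
  clear (1,0): R1 −= (1)R0 → (0, 0, 3, 0)
  clear (2,0): R2 −= (4)R0 → (0, 0, 1, 0)
pivot(1,1): swap R1↔R3
pivot(1,1)=3: scale R1 → (0, 1, 3, 3)
  clear (0,1): R0 −= (3)R1 → (1, 0, 0, 2)
pivot(2,2)=1: scale R2 → (0, 0, 1, 0)
  clear (1,2): R1 −= (3)R2 → (0, 1, 0, 3)
  clear (3,2): R3 −= (3)R2 → (0, 0, 0, 0)
col 3: no nonzero at/below row 3; advance.

pivot columns: 0, 1, 2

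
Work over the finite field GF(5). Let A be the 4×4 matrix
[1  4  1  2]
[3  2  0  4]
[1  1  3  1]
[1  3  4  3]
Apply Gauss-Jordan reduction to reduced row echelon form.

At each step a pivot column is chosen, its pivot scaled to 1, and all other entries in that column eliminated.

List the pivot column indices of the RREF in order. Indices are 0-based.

pivot columns: 0, 1, 2, 3

step 1: normalize row 0 (÷1) = (1, 4, 1, 2)
  row 1: subtract 3×row0 = (0, 0, 2, 3)
  row 2: subtract 1×row0 = (0, 2, 2, 4)
  row 3: subtract 1×row0 = (0, 4, 3, 1)
step 2: exchange rows 1,2
step 2: normalize row 1 (÷2) = (0, 1, 1, 2)
  row 0: subtract 4×row1 = (1, 0, 2, 4)
  row 3: subtract 4×row1 = (0, 0, 4, 3)
step 3: normalize row 2 (÷2) = (0, 0, 1, 4)
  row 0: subtract 2×row2 = (1, 0, 0, 1)
  row 1: subtract 1×row2 = (0, 1, 0, 3)
  row 3: subtract 4×row2 = (0, 0, 0, 2)
step 4: normalize row 3 (÷2) = (0, 0, 0, 1)
  row 0: subtract 1×row3 = (1, 0, 0, 0)
  row 1: subtract 3×row3 = (0, 1, 0, 0)
  row 2: subtract 4×row3 = (0, 0, 1, 0)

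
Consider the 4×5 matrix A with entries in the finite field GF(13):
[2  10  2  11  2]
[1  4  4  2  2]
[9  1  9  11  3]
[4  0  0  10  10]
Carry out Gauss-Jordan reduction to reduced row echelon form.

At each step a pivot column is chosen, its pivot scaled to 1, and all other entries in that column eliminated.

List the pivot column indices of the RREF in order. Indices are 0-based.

pivot columns: 0, 1, 2, 3

step 1: normalize row 0 (÷2) = (1, 5, 1, 12, 1)
  row 1: subtract 1×row0 = (0, 12, 3, 3, 1)
  row 2: subtract 9×row0 = (0, 8, 0, 7, 7)
  row 3: subtract 4×row0 = (0, 6, 9, 1, 6)
step 2: normalize row 1 (÷12) = (0, 1, 10, 10, 12)
  row 0: subtract 5×row1 = (1, 0, 3, 1, 6)
  row 2: subtract 8×row1 = (0, 0, 11, 5, 2)
  row 3: subtract 6×row1 = (0, 0, 1, 6, 12)
step 3: normalize row 2 (÷11) = (0, 0, 1, 4, 12)
  row 0: subtract 3×row2 = (1, 0, 0, 2, 9)
  row 1: subtract 10×row2 = (0, 1, 0, 9, 9)
  row 3: subtract 1×row2 = (0, 0, 0, 2, 0)
step 4: normalize row 3 (÷2) = (0, 0, 0, 1, 0)
  row 0: subtract 2×row3 = (1, 0, 0, 0, 9)
  row 1: subtract 9×row3 = (0, 1, 0, 0, 9)
  row 2: subtract 4×row3 = (0, 0, 1, 0, 12)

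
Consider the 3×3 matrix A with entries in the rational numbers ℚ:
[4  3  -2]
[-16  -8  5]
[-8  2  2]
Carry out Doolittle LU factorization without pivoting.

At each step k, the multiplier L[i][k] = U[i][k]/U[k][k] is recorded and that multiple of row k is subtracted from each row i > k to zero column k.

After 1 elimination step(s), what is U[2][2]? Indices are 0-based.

k=0: U[0][0]=4
  eliminate (1,0): mult=-4, new row 1: (0, 4, -3); set L[1][0]=-4
  eliminate (2,0): mult=-2, new row 2: (0, 8, -2); set L[2][0]=-2

U[2][2] = -2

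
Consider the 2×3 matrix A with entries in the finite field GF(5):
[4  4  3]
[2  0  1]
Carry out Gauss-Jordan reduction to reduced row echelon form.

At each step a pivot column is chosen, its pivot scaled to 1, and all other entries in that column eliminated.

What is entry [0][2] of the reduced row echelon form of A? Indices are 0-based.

pivot(0,0)=4: scale R0 → (1, 1, 2)
  clear (1,0): R1 −= (2)R0 → (0, 3, 2)
pivot(1,1)=3: scale R1 → (0, 1, 4)
  clear (0,1): R0 −= (1)R1 → (1, 0, 3)

M[0][2] = 3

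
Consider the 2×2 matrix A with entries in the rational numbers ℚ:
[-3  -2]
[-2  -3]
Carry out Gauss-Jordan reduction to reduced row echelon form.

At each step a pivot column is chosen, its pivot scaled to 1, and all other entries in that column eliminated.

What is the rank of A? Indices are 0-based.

pivot(0,0)=-3: scale R0 → (1, 2/3)
  clear (1,0): R1 −= (-2)R0 → (0, -5/3)
pivot(1,1)=-5/3: scale R1 → (0, 1)
  clear (0,1): R0 −= (2/3)R1 → (1, 0)

rank = 2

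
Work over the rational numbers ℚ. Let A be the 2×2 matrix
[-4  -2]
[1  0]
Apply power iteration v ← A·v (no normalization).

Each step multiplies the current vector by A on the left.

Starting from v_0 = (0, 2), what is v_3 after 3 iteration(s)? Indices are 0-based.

v_0 = (0, 2).
v_1 = A·v_0 = (-4, 0).
v_2 = A·v_1 = (16, -4).
v_3 = A·v_2 = (-56, 16).

v_3 = (-56, 16)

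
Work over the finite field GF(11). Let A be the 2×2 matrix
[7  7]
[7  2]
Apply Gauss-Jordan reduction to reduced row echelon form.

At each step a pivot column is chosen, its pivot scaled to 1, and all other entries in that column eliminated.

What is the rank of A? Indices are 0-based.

rank = 2

[1] R0 /= 7  ⇒  (1, 1)
     R1 -= 7·R0  ⇒  (0, 6)
[2] R1 /= 6  ⇒  (0, 1)
     R0 -= 1·R1  ⇒  (1, 0)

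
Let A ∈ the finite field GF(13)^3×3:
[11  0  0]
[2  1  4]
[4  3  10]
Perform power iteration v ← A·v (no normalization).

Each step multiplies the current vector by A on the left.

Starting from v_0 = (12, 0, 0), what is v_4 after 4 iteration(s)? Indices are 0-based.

v_4 = (10, 1, 5)

v_0 = (12, 0, 0).
v_1 = A·v_0 = (2, 11, 9).
v_2 = A·v_1 = (9, 12, 1).
v_3 = A·v_2 = (8, 8, 4).
v_4 = A·v_3 = (10, 1, 5).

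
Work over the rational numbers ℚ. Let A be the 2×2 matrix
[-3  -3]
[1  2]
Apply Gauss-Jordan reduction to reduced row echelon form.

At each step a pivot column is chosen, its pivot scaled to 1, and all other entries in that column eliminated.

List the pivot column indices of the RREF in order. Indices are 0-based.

pivot columns: 0, 1

[1] R0 /= -3  ⇒  (1, 1)
     R1 -= 1·R0  ⇒  (0, 1)
[2] R1 /= 1  ⇒  (0, 1)
     R0 -= 1·R1  ⇒  (1, 0)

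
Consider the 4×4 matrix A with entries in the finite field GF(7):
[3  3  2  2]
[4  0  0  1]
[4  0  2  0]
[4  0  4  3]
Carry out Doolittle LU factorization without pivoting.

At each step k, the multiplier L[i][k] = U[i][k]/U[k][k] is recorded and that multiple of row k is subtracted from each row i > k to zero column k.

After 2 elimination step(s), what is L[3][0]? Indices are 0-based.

L[3][0] = 6

k=0: U[0][0]=3
  eliminate (1,0): mult=6, new row 1: (0, 3, 2, 3); set L[1][0]=6
  eliminate (2,0): mult=6, new row 2: (0, 3, 4, 2); set L[2][0]=6
  eliminate (3,0): mult=6, new row 3: (0, 3, 6, 5); set L[3][0]=6
k=1: U[1][1]=3
  eliminate (2,1): mult=1, new row 2: (0, 0, 2, 6); set L[2][1]=1
  eliminate (3,1): mult=1, new row 3: (0, 0, 4, 2); set L[3][1]=1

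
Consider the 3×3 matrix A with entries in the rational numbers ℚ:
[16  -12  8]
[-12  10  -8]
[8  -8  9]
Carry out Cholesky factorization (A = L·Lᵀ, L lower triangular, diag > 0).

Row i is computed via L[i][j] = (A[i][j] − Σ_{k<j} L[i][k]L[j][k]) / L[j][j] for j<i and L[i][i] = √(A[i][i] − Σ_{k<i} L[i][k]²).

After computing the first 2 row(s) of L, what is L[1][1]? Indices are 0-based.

Step 1: L[0][0] = √(16) = 4.
  L[1][0] = (-12) / L[0][0] = -3.
Step 2: L[1][1] = √(1) = 1.

L[1][1] = 1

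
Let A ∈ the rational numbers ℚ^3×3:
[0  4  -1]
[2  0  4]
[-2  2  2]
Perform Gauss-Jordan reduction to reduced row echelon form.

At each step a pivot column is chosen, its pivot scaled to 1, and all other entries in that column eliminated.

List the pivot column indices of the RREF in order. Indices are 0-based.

step 1: exchange rows 0,1
step 1: normalize row 0 (÷2) = (1, 0, 2)
  row 2: subtract -2×row0 = (0, 2, 6)
step 2: normalize row 1 (÷4) = (0, 1, -1/4)
  row 2: subtract 2×row1 = (0, 0, 13/2)
step 3: normalize row 2 (÷13/2) = (0, 0, 1)
  row 0: subtract 2×row2 = (1, 0, 0)
  row 1: subtract -1/4×row2 = (0, 1, 0)

pivot columns: 0, 1, 2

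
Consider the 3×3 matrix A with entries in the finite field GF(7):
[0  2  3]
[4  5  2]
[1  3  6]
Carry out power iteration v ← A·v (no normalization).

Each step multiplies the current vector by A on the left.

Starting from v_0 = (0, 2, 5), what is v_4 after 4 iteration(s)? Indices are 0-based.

v_0 = (0, 2, 5).
v_1 = A·v_0 = (5, 6, 1).
v_2 = A·v_1 = (1, 3, 1).
v_3 = A·v_2 = (2, 0, 2).
v_4 = A·v_3 = (6, 5, 0).

v_4 = (6, 5, 0)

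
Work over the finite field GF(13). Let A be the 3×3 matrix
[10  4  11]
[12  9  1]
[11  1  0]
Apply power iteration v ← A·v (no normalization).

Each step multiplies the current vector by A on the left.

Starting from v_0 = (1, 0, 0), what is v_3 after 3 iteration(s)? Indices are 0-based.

v_3 = (9, 2, 0)

v_0 = (1, 0, 0).
v_1 = A·v_0 = (10, 12, 11).
v_2 = A·v_1 = (9, 5, 5).
v_3 = A·v_2 = (9, 2, 0).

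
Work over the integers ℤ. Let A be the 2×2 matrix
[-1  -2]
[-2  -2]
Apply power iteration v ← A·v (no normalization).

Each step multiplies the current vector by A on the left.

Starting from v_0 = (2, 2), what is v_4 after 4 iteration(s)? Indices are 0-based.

v_0 = (2, 2).
v_1 = A·v_0 = (-6, -8).
v_2 = A·v_1 = (22, 28).
v_3 = A·v_2 = (-78, -100).
v_4 = A·v_3 = (278, 356).

v_4 = (278, 356)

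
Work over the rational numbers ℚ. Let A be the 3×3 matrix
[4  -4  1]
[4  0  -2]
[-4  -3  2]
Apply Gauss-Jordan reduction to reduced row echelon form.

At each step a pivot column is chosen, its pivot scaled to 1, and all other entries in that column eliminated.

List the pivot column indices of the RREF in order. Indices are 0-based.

pivot columns: 0, 1, 2

step 1: normalize row 0 (÷4) = (1, -1, 1/4)
  row 1: subtract 4×row0 = (0, 4, -3)
  row 2: subtract -4×row0 = (0, -7, 3)
step 2: normalize row 1 (÷4) = (0, 1, -3/4)
  row 0: subtract -1×row1 = (1, 0, -1/2)
  row 2: subtract -7×row1 = (0, 0, -9/4)
step 3: normalize row 2 (÷-9/4) = (0, 0, 1)
  row 0: subtract -1/2×row2 = (1, 0, 0)
  row 1: subtract -3/4×row2 = (0, 1, 0)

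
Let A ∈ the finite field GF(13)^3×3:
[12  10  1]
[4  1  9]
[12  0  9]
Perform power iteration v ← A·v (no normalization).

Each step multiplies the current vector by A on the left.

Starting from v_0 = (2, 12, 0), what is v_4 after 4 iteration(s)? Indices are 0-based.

v_4 = (12, 2, 3)

v_0 = (2, 12, 0).
v_1 = A·v_0 = (1, 7, 11).
v_2 = A·v_1 = (2, 6, 7).
v_3 = A·v_2 = (0, 12, 9).
v_4 = A·v_3 = (12, 2, 3).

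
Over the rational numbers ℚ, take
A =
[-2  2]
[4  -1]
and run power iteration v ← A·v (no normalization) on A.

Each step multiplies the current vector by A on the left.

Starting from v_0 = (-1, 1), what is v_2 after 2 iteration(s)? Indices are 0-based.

v_2 = (-18, 21)

v_0 = (-1, 1).
v_1 = A·v_0 = (4, -5).
v_2 = A·v_1 = (-18, 21).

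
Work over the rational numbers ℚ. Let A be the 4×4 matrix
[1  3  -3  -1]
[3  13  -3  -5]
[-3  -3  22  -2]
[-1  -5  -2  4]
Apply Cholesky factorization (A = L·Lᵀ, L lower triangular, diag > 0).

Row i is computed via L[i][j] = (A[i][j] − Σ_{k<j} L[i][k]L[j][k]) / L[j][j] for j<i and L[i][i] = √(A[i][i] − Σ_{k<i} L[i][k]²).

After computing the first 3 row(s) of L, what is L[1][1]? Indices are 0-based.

L[1][1] = 2

Step 1: L[0][0] = √(1) = 1.
  L[1][0] = (3) / L[0][0] = 3.
Step 2: L[1][1] = √(4) = 2.
  L[2][0] = (-3) / L[0][0] = -3.
  L[2][1] = (6) / L[1][1] = 3.
Step 3: L[2][2] = √(4) = 2.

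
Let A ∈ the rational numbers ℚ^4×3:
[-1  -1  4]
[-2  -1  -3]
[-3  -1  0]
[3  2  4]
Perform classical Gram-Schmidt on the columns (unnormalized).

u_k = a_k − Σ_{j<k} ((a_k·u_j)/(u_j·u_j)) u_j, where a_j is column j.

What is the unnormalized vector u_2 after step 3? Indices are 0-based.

u_2 = (75/17, -30/17, 35/17, 40/17)

Step 1: u_0 = a_0 = (-1, -2, -3, 3).
Step 2: u_1 = a_1 − (12/23)·u_0 = (-11/23, 1/23, 13/23, 10/23).
Step 3: u_2 = a_2 − (14/23)·u_0 − (-7/17)·u_1 = (75/17, -30/17, 35/17, 40/17).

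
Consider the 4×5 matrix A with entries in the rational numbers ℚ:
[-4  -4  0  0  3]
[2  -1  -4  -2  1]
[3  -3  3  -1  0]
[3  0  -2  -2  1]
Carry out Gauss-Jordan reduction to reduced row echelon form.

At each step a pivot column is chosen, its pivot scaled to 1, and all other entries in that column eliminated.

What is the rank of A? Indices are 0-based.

[1] R0 /= -4  ⇒  (1, 1, 0, 0, -3/4)
     R1 -= 2·R0  ⇒  (0, -3, -4, -2, 5/2)
     R2 -= 3·R0  ⇒  (0, -6, 3, -1, 9/4)
     R3 -= 3·R0  ⇒  (0, -3, -2, -2, 13/4)
[2] R1 /= -3  ⇒  (0, 1, 4/3, 2/3, -5/6)
     R0 -= 1·R1  ⇒  (1, 0, -4/3, -2/3, 1/12)
     R2 -= -6·R1  ⇒  (0, 0, 11, 3, -11/4)
     R3 -= -3·R1  ⇒  (0, 0, 2, 0, 3/4)
[3] R2 /= 11  ⇒  (0, 0, 1, 3/11, -1/4)
     R0 -= -4/3·R2  ⇒  (1, 0, 0, -10/33, -1/4)
     R1 -= 4/3·R2  ⇒  (0, 1, 0, 10/33, -1/2)
     R3 -= 2·R2  ⇒  (0, 0, 0, -6/11, 5/4)
[4] R3 /= -6/11  ⇒  (0, 0, 0, 1, -55/24)
     R0 -= -10/33·R3  ⇒  (1, 0, 0, 0, -17/18)
     R1 -= 10/33·R3  ⇒  (0, 1, 0, 0, 7/36)
     R2 -= 3/11·R3  ⇒  (0, 0, 1, 0, 3/8)

rank = 4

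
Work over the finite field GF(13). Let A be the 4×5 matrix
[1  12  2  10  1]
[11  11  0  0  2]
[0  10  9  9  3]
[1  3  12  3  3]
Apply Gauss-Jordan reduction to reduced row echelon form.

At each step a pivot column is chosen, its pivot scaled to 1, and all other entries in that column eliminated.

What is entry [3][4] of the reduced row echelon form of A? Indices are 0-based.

M[3][4] = 6

[1] R0 /= 1  ⇒  (1, 12, 2, 10, 1)
     R1 -= 11·R0  ⇒  (0, 9, 4, 7, 4)
     R3 -= 1·R0  ⇒  (0, 4, 10, 6, 2)
[2] R1 /= 9  ⇒  (0, 1, 12, 8, 12)
     R0 -= 12·R1  ⇒  (1, 0, 1, 5, 0)
     R2 -= 10·R1  ⇒  (0, 0, 6, 7, 0)
     R3 -= 4·R1  ⇒  (0, 0, 1, 0, 6)
[3] R2 /= 6  ⇒  (0, 0, 1, 12, 0)
     R0 -= 1·R2  ⇒  (1, 0, 0, 6, 0)
     R1 -= 12·R2  ⇒  (0, 1, 0, 7, 12)
     R3 -= 1·R2  ⇒  (0, 0, 0, 1, 6)
[4] R3 /= 1  ⇒  (0, 0, 0, 1, 6)
     R0 -= 6·R3  ⇒  (1, 0, 0, 0, 3)
     R1 -= 7·R3  ⇒  (0, 1, 0, 0, 9)
     R2 -= 12·R3  ⇒  (0, 0, 1, 0, 6)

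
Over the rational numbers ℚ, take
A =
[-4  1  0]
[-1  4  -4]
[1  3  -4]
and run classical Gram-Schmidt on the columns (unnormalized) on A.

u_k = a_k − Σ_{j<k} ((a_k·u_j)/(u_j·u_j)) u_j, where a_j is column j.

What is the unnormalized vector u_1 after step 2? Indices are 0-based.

u_1 = (-1/9, 67/18, 59/18)

Step 1: u_0 = a_0 = (-4, -1, 1).
Step 2: u_1 = a_1 − (-5/18)·u_0 = (-1/9, 67/18, 59/18).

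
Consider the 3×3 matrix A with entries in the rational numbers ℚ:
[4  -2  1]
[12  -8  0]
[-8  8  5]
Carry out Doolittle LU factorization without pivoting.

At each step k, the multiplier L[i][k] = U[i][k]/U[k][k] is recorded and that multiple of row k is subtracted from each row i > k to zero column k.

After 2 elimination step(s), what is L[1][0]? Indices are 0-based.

[col 0] pivot 4
  R1 -= 3*R0 → (0, -2, -3)  (L[1][0] := 3)
  R2 -= -2*R0 → (0, 4, 7)  (L[2][0] := -2)
[col 1] pivot -2
  R2 -= -2*R1 → (0, 0, 1)  (L[2][1] := -2)

L[1][0] = 3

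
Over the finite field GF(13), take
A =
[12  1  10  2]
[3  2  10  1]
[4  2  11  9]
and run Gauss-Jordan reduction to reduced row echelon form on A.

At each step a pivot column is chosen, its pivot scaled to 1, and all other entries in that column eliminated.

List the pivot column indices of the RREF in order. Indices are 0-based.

pivot columns: 0, 1, 2

pivot(0,0)=12: scale R0 → (1, 12, 3, 11)
  clear (1,0): R1 −= (3)R0 → (0, 5, 1, 7)
  clear (2,0): R2 −= (4)R0 → (0, 6, 12, 4)
pivot(1,1)=5: scale R1 → (0, 1, 8, 4)
  clear (0,1): R0 −= (12)R1 → (1, 0, 11, 2)
  clear (2,1): R2 −= (6)R1 → (0, 0, 3, 6)
pivot(2,2)=3: scale R2 → (0, 0, 1, 2)
  clear (0,2): R0 −= (11)R2 → (1, 0, 0, 6)
  clear (1,2): R1 −= (8)R2 → (0, 1, 0, 1)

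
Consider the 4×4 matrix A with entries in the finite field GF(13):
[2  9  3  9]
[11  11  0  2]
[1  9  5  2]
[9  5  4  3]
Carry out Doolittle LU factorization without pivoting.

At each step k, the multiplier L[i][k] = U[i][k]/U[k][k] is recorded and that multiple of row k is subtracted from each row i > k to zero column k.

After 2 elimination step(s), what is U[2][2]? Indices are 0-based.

Step 1: pivot at (0,0) is 2.
  row1 ← row1 − (12)·row0  ⇒  L[1][0]=12, U row1=(0, 7, 3, 11)
  row2 ← row2 − (7)·row0  ⇒  L[2][0]=7, U row2=(0, 11, 10, 4)
  row3 ← row3 − (11)·row0  ⇒  L[3][0]=11, U row3=(0, 10, 10, 8)
Step 2: pivot at (1,1) is 7.
  row2 ← row2 − (9)·row1  ⇒  L[2][1]=9, U row2=(0, 0, 9, 9)
  row3 ← row3 − (7)·row1  ⇒  L[3][1]=7, U row3=(0, 0, 2, 9)

U[2][2] = 9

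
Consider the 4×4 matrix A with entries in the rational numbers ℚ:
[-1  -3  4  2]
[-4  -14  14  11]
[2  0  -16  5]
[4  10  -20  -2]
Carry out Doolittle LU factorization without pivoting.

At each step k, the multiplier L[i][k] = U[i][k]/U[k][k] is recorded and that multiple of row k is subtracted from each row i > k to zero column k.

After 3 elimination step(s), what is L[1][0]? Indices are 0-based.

k=0: U[0][0]=-1
  eliminate (1,0): mult=4, new row 1: (0, -2, -2, 3); set L[1][0]=4
  eliminate (2,0): mult=-2, new row 2: (0, -6, -8, 9); set L[2][0]=-2
  eliminate (3,0): mult=-4, new row 3: (0, -2, -4, 6); set L[3][0]=-4
k=1: U[1][1]=-2
  eliminate (2,1): mult=3, new row 2: (0, 0, -2, 0); set L[2][1]=3
  eliminate (3,1): mult=1, new row 3: (0, 0, -2, 3); set L[3][1]=1
k=2: U[2][2]=-2
  eliminate (3,2): mult=1, new row 3: (0, 0, 0, 3); set L[3][2]=1

L[1][0] = 4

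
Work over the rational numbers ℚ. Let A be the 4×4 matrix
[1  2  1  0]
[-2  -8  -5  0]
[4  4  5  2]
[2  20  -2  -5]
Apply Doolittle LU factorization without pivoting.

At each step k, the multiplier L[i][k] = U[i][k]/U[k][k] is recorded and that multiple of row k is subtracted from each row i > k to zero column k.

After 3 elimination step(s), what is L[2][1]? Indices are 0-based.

[col 0] pivot 1
  R1 -= -2*R0 → (0, -4, -3, 0)  (L[1][0] := -2)
  R2 -= 4*R0 → (0, -4, 1, 2)  (L[2][0] := 4)
  R3 -= 2*R0 → (0, 16, -4, -5)  (L[3][0] := 2)
[col 1] pivot -4
  R2 -= 1*R1 → (0, 0, 4, 2)  (L[2][1] := 1)
  R3 -= -4*R1 → (0, 0, -16, -5)  (L[3][1] := -4)
[col 2] pivot 4
  R3 -= -4*R2 → (0, 0, 0, 3)  (L[3][2] := -4)

L[2][1] = 1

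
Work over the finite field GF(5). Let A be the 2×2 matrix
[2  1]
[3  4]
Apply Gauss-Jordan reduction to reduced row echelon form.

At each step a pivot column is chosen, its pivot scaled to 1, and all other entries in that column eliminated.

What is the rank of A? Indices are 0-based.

[1] R0 /= 2  ⇒  (1, 3)
     R1 -= 3·R0  ⇒  (0, 0)
column 1 empty below row 1

rank = 1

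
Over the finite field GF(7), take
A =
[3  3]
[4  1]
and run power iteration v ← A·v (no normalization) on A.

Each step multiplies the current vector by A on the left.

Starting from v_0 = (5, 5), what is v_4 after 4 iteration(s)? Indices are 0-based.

v_4 = (4, 3)

v_0 = (5, 5).
v_1 = A·v_0 = (2, 4).
v_2 = A·v_1 = (4, 5).
v_3 = A·v_2 = (6, 0).
v_4 = A·v_3 = (4, 3).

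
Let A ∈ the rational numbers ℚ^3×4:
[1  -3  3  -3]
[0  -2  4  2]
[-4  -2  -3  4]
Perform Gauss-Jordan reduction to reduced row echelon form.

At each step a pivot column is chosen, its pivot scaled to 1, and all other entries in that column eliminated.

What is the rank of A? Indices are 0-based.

rank = 3

[1] R0 /= 1  ⇒  (1, -3, 3, -3)
     R2 -= -4·R0  ⇒  (0, -14, 9, -8)
[2] R1 /= -2  ⇒  (0, 1, -2, -1)
     R0 -= -3·R1  ⇒  (1, 0, -3, -6)
     R2 -= -14·R1  ⇒  (0, 0, -19, -22)
[3] R2 /= -19  ⇒  (0, 0, 1, 22/19)
     R0 -= -3·R2  ⇒  (1, 0, 0, -48/19)
     R1 -= -2·R2  ⇒  (0, 1, 0, 25/19)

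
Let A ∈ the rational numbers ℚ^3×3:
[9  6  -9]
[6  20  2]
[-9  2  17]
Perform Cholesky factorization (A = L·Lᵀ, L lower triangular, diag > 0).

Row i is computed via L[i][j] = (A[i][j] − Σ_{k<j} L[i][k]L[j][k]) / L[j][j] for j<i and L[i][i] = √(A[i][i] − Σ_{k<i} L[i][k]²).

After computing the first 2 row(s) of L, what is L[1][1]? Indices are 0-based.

L[1][1] = 4

Step 1: L[0][0] = √(9) = 3.
  L[1][0] = (6) / L[0][0] = 2.
Step 2: L[1][1] = √(16) = 4.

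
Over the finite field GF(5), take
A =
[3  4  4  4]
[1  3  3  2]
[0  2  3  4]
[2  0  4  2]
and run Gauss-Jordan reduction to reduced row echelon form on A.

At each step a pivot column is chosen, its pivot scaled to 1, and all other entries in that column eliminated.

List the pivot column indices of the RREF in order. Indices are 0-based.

pivot columns: 0, 1, 2, 3

pivot(0,0)=3: scale R0 → (1, 3, 3, 3)
  clear (1,0): R1 −= (1)R0 → (0, 0, 0, 4)
  clear (3,0): R3 −= (2)R0 → (0, 4, 3, 1)
pivot(1,1): swap R1↔R2
pivot(1,1)=2: scale R1 → (0, 1, 4, 2)
  clear (0,1): R0 −= (3)R1 → (1, 0, 1, 2)
  clear (3,1): R3 −= (4)R1 → (0, 0, 2, 3)
pivot(2,2): swap R2↔R3
pivot(2,2)=2: scale R2 → (0, 0, 1, 4)
  clear (0,2): R0 −= (1)R2 → (1, 0, 0, 3)
  clear (1,2): R1 −= (4)R2 → (0, 1, 0, 1)
pivot(3,3)=4: scale R3 → (0, 0, 0, 1)
  clear (0,3): R0 −= (3)R3 → (1, 0, 0, 0)
  clear (1,3): R1 −= (1)R3 → (0, 1, 0, 0)
  clear (2,3): R2 −= (4)R3 → (0, 0, 1, 0)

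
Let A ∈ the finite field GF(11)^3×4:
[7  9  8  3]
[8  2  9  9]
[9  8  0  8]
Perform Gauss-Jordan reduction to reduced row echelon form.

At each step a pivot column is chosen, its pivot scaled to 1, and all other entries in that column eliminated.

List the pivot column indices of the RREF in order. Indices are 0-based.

pivot columns: 0, 1, 2

[1] R0 /= 7  ⇒  (1, 6, 9, 2)
     R1 -= 8·R0  ⇒  (0, 9, 3, 4)
     R2 -= 9·R0  ⇒  (0, 9, 7, 1)
[2] R1 /= 9  ⇒  (0, 1, 4, 9)
     R0 -= 6·R1  ⇒  (1, 0, 7, 3)
     R2 -= 9·R1  ⇒  (0, 0, 4, 8)
[3] R2 /= 4  ⇒  (0, 0, 1, 2)
     R0 -= 7·R2  ⇒  (1, 0, 0, 0)
     R1 -= 4·R2  ⇒  (0, 1, 0, 1)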